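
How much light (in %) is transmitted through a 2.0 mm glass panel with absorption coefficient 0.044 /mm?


Beer-Lambert law: T = exp(-alpha * thickness)
  exponent = -0.044 * 2.0 = -0.088
  T = exp(-0.088) = 0.9158
  Percentage = 0.9158 * 100 = 91.58%

91.58%


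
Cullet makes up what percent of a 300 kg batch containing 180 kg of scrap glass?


Cullet ratio = (cullet mass / total batch mass) * 100
  Ratio = 180 / 300 * 100 = 60.0%

60.0%


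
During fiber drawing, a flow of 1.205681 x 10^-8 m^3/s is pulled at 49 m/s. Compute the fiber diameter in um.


Cross-sectional area from continuity:
  A = Q / v = 1.205681 x 10^-8 / 49 = 2.460573 x 10^-10 m^2
Diameter from circular cross-section:
  d = sqrt(4A / pi) * 10^6 (m -> um)
  d = sqrt(4 * 2.460573 x 10^-10 / pi) * 10^6 = 17.7 um

17.7 um


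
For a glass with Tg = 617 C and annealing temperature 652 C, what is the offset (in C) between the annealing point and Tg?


Offset = T_anneal - Tg:
  offset = 652 - 617 = 35 C

35 C


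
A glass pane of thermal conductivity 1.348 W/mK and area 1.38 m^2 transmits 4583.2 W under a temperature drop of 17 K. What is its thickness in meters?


Fourier's law: t = k * A * dT / Q
  t = 1.348 * 1.38 * 17 / 4583.2
  t = 31.62408 / 4583.2 = 0.0069 m

0.0069 m


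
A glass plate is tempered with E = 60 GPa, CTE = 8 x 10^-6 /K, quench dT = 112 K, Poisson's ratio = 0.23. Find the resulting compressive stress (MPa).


Tempering stress: sigma = E * alpha * dT / (1 - nu)
  E (MPa) = 60 * 1000 = 60000
  Numerator = 60000 * (8 x 10^-6) * 112 = 53.76
  Denominator = 1 - 0.23 = 0.77
  sigma = 53.76 / 0.77 = 69.8 MPa

69.8 MPa


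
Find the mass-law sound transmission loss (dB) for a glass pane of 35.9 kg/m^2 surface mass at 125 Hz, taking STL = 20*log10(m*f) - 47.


Mass law: STL = 20 * log10(m * f) - 47
  m * f = 35.9 * 125 = 4487.5
  log10(4487.5) = 3.652
  STL = 20 * 3.652 - 47 = 73.04 - 47 = 26.0 dB

26.0 dB


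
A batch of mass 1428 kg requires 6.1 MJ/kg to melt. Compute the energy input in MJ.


Total energy = mass * specific energy
  E = 1428 * 6.1 = 8710.8 MJ

8710.8 MJ


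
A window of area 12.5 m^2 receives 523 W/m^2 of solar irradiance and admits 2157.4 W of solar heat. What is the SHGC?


Rearrange Q = Area * SHGC * Irradiance:
  SHGC = Q / (Area * Irradiance)
  SHGC = 2157.4 / (12.5 * 523) = 0.33

0.33


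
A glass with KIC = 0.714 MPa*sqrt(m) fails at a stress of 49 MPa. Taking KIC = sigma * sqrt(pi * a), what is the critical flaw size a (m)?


Rearrange KIC = sigma * sqrt(pi * a):
  sqrt(pi * a) = KIC / sigma
  sqrt(pi * a) = 0.714 / 49 = 0.014571
  a = (KIC / sigma)^2 / pi
  a = 0.014571^2 / pi = 0.0000676 m

0.0000676 m


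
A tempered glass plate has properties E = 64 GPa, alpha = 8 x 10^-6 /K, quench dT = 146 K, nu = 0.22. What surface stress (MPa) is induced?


Tempering stress: sigma = E * alpha * dT / (1 - nu)
  E (MPa) = 64 * 1000 = 64000
  Numerator = 64000 * (8 x 10^-6) * 146 = 74.752
  Denominator = 1 - 0.22 = 0.78
  sigma = 74.752 / 0.78 = 95.8 MPa

95.8 MPa


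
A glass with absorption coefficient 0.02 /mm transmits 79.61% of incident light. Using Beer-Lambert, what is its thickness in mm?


Rearrange T = exp(-alpha * thickness):
  thickness = -ln(T) / alpha
  T = 79.61/100 = 0.7961
  ln(T) = -0.22803
  -ln(T) = 0.22803
  thickness = 0.22803 / 0.02 = 11.4 mm

11.4 mm


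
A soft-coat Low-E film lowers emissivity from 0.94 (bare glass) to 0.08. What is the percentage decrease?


Percentage reduction = (1 - coated/uncoated) * 100
  Ratio = 0.08 / 0.94 = 0.0851
  Reduction = (1 - 0.0851) * 100 = 91.5%

91.5%


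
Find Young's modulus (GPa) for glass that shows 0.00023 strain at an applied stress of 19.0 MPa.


Young's modulus: E = stress / strain
  E = 19.0 MPa / 0.00023 = 82608.7 MPa
Convert to GPa: 82608.7 / 1000 = 82.61 GPa

82.61 GPa


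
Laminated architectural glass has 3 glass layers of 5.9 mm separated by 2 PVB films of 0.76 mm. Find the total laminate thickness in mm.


Total thickness = glass contribution + PVB contribution
  Glass: 3 * 5.9 = 17.7 mm
  PVB: 2 * 0.76 = 1.52 mm
  Total = 17.7 + 1.52 = 19.22 mm

19.22 mm


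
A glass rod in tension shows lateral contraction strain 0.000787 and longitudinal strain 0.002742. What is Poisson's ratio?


Poisson's ratio: nu = lateral strain / axial strain
  nu = 0.000787 / 0.002742 = 0.287

0.287


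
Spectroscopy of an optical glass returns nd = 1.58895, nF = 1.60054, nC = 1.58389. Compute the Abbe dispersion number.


Abbe number formula: Vd = (nd - 1) / (nF - nC)
  nd - 1 = 1.58895 - 1 = 0.58895
  nF - nC = 1.60054 - 1.58389 = 0.01665
  Vd = 0.58895 / 0.01665 = 35.37

35.37


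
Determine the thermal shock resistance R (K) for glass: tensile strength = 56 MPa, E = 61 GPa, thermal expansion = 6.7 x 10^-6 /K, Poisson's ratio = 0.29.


Thermal shock resistance: R = sigma * (1 - nu) / (E * alpha)
  Numerator = 56 * (1 - 0.29) = 39.76
  Denominator = 61 * 1000 * (6.7 x 10^-6) = 0.4087
  R = 39.76 / 0.4087 = 97.3 K

97.3 K


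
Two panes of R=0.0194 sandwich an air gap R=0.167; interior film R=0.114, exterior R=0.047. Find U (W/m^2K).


Total thermal resistance (series):
  R_total = R_in + R_glass + R_air + R_glass + R_out
  R_total = 0.114 + 0.0194 + 0.167 + 0.0194 + 0.047 = 0.3668 m^2K/W
U-value = 1 / R_total = 1 / 0.3668 = 2.726 W/m^2K

2.726 W/m^2K


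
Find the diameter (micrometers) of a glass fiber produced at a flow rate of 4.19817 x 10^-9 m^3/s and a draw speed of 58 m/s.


Cross-sectional area from continuity:
  A = Q / v = 4.19817 x 10^-9 / 58 = 7.238224 x 10^-11 m^2
Diameter from circular cross-section:
  d = sqrt(4A / pi) * 10^6 (m -> um)
  d = sqrt(4 * 7.238224 x 10^-11 / pi) * 10^6 = 9.6 um

9.6 um


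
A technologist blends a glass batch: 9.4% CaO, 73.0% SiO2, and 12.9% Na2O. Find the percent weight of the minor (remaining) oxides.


Sum the three major oxides:
  SiO2 + Na2O + CaO = 73.0 + 12.9 + 9.4 = 95.3%
Subtract from 100%:
  Others = 100 - 95.3 = 4.7%

4.7%


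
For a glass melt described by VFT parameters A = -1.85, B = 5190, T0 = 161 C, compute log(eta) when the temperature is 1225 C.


VFT equation: log(eta) = A + B / (T - T0)
  T - T0 = 1225 - 161 = 1064
  B / (T - T0) = 5190 / 1064 = 4.878
  log(eta) = -1.85 + 4.878 = 3.028

3.028


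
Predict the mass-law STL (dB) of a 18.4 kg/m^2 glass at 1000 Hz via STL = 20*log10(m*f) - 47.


Mass law: STL = 20 * log10(m * f) - 47
  m * f = 18.4 * 1000 = 18400
  log10(18400) = 4.26482
  STL = 20 * 4.26482 - 47 = 85.2964 - 47 = 38.3 dB

38.3 dB


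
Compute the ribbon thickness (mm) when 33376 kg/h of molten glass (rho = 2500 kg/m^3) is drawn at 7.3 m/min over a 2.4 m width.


Ribbon cross-section from mass balance:
  Volume rate = throughput / density = 33376 / 2500 = 13.3504 m^3/h
  thickness = volume rate / (speed * 60 * width), i.e.
  thickness = throughput / (60 * speed * width * density) * 1000
  thickness = 33376 / (60 * 7.3 * 2.4 * 2500) * 1000 = 12.7 mm

12.7 mm


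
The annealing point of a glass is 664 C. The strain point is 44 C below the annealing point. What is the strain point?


Strain point = annealing point - difference:
  T_strain = 664 - 44 = 620 C

620 C


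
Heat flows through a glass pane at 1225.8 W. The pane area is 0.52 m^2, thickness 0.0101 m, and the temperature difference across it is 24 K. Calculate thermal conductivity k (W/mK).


Fourier's law rearranged: k = Q * t / (A * dT)
  Numerator = 1225.8 * 0.0101 = 12.38058
  Denominator = 0.52 * 24 = 12.48
  k = 12.38058 / 12.48 = 0.992 W/mK

0.992 W/mK


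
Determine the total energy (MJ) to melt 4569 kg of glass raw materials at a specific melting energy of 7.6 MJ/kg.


Total energy = mass * specific energy
  E = 4569 * 7.6 = 34724.4 MJ

34724.4 MJ


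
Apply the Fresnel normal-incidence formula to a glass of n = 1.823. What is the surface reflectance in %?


Fresnel reflectance at normal incidence:
  R = ((n - 1)/(n + 1))^2
  (n - 1)/(n + 1) = (1.823 - 1)/(1.823 + 1) = 0.291534
  R = 0.291534^2 = 0.0849921
  R(%) = 0.0849921 * 100 = 8.499%

8.499%


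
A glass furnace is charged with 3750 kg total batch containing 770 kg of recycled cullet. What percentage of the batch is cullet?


Cullet ratio = (cullet mass / total batch mass) * 100
  Ratio = 770 / 3750 * 100 = 20.53%

20.53%


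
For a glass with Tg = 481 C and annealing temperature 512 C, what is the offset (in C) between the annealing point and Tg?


Offset = T_anneal - Tg:
  offset = 512 - 481 = 31 C

31 C


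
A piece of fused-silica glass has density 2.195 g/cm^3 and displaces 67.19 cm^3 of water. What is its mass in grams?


Rearrange rho = m / V:
  m = rho * V
  m = 2.195 * 67.19 = 147.482 g

147.482 g


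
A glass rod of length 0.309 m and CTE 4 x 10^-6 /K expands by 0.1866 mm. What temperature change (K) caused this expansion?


Rearrange dL = alpha * L0 * dT for dT:
  dT = dL / (alpha * L0)
  dL (m) = 0.1866 / 1000 = 0.0001866
  dT = 0.0001866 / ((4 x 10^-6) * 0.309) = 151.0 K

151.0 K


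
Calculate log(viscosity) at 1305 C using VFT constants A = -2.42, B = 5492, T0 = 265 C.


VFT equation: log(eta) = A + B / (T - T0)
  T - T0 = 1305 - 265 = 1040
  B / (T - T0) = 5492 / 1040 = 5.281
  log(eta) = -2.42 + 5.281 = 2.861

2.861


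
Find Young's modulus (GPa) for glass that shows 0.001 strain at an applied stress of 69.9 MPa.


Young's modulus: E = stress / strain
  E = 69.9 MPa / 0.001 = 69900 MPa
Convert to GPa: 69900 / 1000 = 69.9 GPa

69.9 GPa


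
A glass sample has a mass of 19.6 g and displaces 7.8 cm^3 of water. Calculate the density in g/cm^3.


Use the definition of density:
  rho = mass / volume
  rho = 19.6 / 7.8 = 2.513 g/cm^3

2.513 g/cm^3


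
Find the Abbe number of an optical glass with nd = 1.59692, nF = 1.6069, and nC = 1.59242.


Abbe number formula: Vd = (nd - 1) / (nF - nC)
  nd - 1 = 1.59692 - 1 = 0.59692
  nF - nC = 1.6069 - 1.59242 = 0.01448
  Vd = 0.59692 / 0.01448 = 41.22

41.22


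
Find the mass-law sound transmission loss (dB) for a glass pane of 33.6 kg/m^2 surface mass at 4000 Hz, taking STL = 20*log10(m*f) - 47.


Mass law: STL = 20 * log10(m * f) - 47
  m * f = 33.6 * 4000 = 134400
  log10(134400) = 5.1284
  STL = 20 * 5.1284 - 47 = 102.568 - 47 = 55.6 dB

55.6 dB


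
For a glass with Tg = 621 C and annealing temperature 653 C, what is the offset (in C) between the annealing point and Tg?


Offset = T_anneal - Tg:
  offset = 653 - 621 = 32 C

32 C


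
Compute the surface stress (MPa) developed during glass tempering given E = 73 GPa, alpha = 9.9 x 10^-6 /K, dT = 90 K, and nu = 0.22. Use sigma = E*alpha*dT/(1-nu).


Tempering stress: sigma = E * alpha * dT / (1 - nu)
  E (MPa) = 73 * 1000 = 73000
  Numerator = 73000 * (9.9 x 10^-6) * 90 = 65.043
  Denominator = 1 - 0.22 = 0.78
  sigma = 65.043 / 0.78 = 83.4 MPa

83.4 MPa


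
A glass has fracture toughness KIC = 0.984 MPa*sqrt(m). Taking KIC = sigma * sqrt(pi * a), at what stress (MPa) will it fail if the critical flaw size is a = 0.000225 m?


Rearrange KIC = sigma * sqrt(pi * a):
  sigma = KIC / sqrt(pi * a)
  sqrt(pi * 0.000225) = 0.026587
  sigma = 0.984 / 0.026587 = 37.01 MPa

37.01 MPa


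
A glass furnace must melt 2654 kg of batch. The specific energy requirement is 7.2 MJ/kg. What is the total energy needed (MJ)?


Total energy = mass * specific energy
  E = 2654 * 7.2 = 19108.8 MJ

19108.8 MJ


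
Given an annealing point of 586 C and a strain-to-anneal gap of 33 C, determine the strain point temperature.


Strain point = annealing point - difference:
  T_strain = 586 - 33 = 553 C

553 C


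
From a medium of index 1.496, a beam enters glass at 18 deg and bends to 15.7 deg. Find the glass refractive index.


Apply Snell's law: n1 * sin(theta1) = n2 * sin(theta2)
  n2 = n1 * sin(theta1) / sin(theta2)
  sin(18) = 0.309017
  sin(15.7) = 0.2706
  n2 = 1.496 * 0.309017 / 0.2706 = 1.7084

1.7084


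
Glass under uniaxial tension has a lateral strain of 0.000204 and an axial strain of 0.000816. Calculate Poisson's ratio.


Poisson's ratio: nu = lateral strain / axial strain
  nu = 0.000204 / 0.000816 = 0.25

0.25


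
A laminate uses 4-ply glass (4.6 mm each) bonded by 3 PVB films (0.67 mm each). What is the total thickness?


Total thickness = glass contribution + PVB contribution
  Glass: 4 * 4.6 = 18.4 mm
  PVB: 3 * 0.67 = 2.01 mm
  Total = 18.4 + 2.01 = 20.41 mm

20.41 mm


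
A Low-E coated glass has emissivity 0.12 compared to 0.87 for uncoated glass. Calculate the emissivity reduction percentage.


Percentage reduction = (1 - coated/uncoated) * 100
  Ratio = 0.12 / 0.87 = 0.1379
  Reduction = (1 - 0.1379) * 100 = 86.2%

86.2%


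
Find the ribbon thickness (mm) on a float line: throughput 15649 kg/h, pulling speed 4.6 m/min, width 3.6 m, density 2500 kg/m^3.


Ribbon cross-section from mass balance:
  Volume rate = throughput / density = 15649 / 2500 = 6.2596 m^3/h
  thickness = volume rate / (speed * 60 * width), i.e.
  thickness = throughput / (60 * speed * width * density) * 1000
  thickness = 15649 / (60 * 4.6 * 3.6 * 2500) * 1000 = 6.3 mm

6.3 mm


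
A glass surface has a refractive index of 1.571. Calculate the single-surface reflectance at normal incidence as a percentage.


Fresnel reflectance at normal incidence:
  R = ((n - 1)/(n + 1))^2
  (n - 1)/(n + 1) = (1.571 - 1)/(1.571 + 1) = 0.222093
  R = 0.222093^2 = 0.0493253
  R(%) = 0.0493253 * 100 = 4.933%

4.933%


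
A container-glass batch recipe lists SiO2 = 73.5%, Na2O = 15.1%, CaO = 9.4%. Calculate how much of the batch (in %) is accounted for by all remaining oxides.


Sum the three major oxides:
  SiO2 + Na2O + CaO = 73.5 + 15.1 + 9.4 = 98.0%
Subtract from 100%:
  Others = 100 - 98.0 = 2.0%

2.0%


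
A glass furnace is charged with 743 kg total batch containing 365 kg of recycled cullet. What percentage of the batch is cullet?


Cullet ratio = (cullet mass / total batch mass) * 100
  Ratio = 365 / 743 * 100 = 49.13%

49.13%


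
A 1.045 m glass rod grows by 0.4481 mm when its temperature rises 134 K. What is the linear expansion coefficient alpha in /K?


Rearrange dL = alpha * L0 * dT for alpha:
  alpha = dL / (L0 * dT)
  alpha = (0.4481 / 1000) / (1.045 * 134) = 0.0000032 /K = 3.2 x 10^-6 /K

3.2 x 10^-6 /K


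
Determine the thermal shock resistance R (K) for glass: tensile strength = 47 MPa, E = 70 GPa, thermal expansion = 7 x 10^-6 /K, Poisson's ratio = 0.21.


Thermal shock resistance: R = sigma * (1 - nu) / (E * alpha)
  Numerator = 47 * (1 - 0.21) = 37.13
  Denominator = 70 * 1000 * (7 x 10^-6) = 0.49
  R = 37.13 / 0.49 = 75.8 K

75.8 K


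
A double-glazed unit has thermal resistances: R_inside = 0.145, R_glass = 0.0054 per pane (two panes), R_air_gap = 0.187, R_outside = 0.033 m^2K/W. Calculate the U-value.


Total thermal resistance (series):
  R_total = R_in + R_glass + R_air + R_glass + R_out
  R_total = 0.145 + 0.0054 + 0.187 + 0.0054 + 0.033 = 0.3758 m^2K/W
U-value = 1 / R_total = 1 / 0.3758 = 2.661 W/m^2K

2.661 W/m^2K


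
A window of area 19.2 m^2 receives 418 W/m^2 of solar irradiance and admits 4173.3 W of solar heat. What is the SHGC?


Rearrange Q = Area * SHGC * Irradiance:
  SHGC = Q / (Area * Irradiance)
  SHGC = 4173.3 / (19.2 * 418) = 0.52

0.52


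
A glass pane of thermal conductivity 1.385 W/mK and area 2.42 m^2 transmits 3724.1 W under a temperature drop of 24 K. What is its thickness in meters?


Fourier's law: t = k * A * dT / Q
  t = 1.385 * 2.42 * 24 / 3724.1
  t = 80.4408 / 3724.1 = 0.0216 m

0.0216 m


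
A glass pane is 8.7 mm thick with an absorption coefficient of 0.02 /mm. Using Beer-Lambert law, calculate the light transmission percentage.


Beer-Lambert law: T = exp(-alpha * thickness)
  exponent = -0.02 * 8.7 = -0.174
  T = exp(-0.174) = 0.8403
  Percentage = 0.8403 * 100 = 84.03%

84.03%


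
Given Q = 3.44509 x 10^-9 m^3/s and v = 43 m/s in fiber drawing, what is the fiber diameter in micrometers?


Cross-sectional area from continuity:
  A = Q / v = 3.44509 x 10^-9 / 43 = 8.011837 x 10^-11 m^2
Diameter from circular cross-section:
  d = sqrt(4A / pi) * 10^6 (m -> um)
  d = sqrt(4 * 8.011837 x 10^-11 / pi) * 10^6 = 10.1 um

10.1 um


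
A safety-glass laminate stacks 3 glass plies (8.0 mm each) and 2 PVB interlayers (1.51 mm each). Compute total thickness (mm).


Total thickness = glass contribution + PVB contribution
  Glass: 3 * 8.0 = 24.0 mm
  PVB: 2 * 1.51 = 3.02 mm
  Total = 24.0 + 3.02 = 27.02 mm

27.02 mm


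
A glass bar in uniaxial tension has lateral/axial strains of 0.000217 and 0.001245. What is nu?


Poisson's ratio: nu = lateral strain / axial strain
  nu = 0.000217 / 0.001245 = 0.1743

0.1743


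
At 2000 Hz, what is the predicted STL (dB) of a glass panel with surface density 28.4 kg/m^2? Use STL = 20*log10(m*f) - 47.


Mass law: STL = 20 * log10(m * f) - 47
  m * f = 28.4 * 2000 = 56800
  log10(56800) = 4.75435
  STL = 20 * 4.75435 - 47 = 95.087 - 47 = 48.1 dB

48.1 dB


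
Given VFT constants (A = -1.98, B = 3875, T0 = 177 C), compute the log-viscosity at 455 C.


VFT equation: log(eta) = A + B / (T - T0)
  T - T0 = 455 - 177 = 278
  B / (T - T0) = 3875 / 278 = 13.939
  log(eta) = -1.98 + 13.939 = 11.959

11.959


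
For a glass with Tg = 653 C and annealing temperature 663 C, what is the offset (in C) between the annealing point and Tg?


Offset = T_anneal - Tg:
  offset = 663 - 653 = 10 C

10 C


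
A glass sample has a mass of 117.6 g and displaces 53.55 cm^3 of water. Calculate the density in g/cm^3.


Use the definition of density:
  rho = mass / volume
  rho = 117.6 / 53.55 = 2.196 g/cm^3

2.196 g/cm^3


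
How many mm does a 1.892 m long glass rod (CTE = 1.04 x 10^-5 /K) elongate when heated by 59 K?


Thermal expansion formula: dL = alpha * L0 * dT
  dL = (1.04 x 10^-5) * 1.892 * 59 = 0.00116093 m
Convert to mm: 0.00116093 * 1000 = 1.1609 mm

1.1609 mm


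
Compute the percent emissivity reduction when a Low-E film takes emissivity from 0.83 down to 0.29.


Percentage reduction = (1 - coated/uncoated) * 100
  Ratio = 0.29 / 0.83 = 0.3494
  Reduction = (1 - 0.3494) * 100 = 65.1%

65.1%


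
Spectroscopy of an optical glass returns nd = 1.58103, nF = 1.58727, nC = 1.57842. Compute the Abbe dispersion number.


Abbe number formula: Vd = (nd - 1) / (nF - nC)
  nd - 1 = 1.58103 - 1 = 0.58103
  nF - nC = 1.58727 - 1.57842 = 0.00885
  Vd = 0.58103 / 0.00885 = 65.65

65.65


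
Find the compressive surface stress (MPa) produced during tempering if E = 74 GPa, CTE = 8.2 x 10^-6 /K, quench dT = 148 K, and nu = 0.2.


Tempering stress: sigma = E * alpha * dT / (1 - nu)
  E (MPa) = 74 * 1000 = 74000
  Numerator = 74000 * (8.2 x 10^-6) * 148 = 89.8064
  Denominator = 1 - 0.2 = 0.8
  sigma = 89.8064 / 0.8 = 112.3 MPa

112.3 MPa


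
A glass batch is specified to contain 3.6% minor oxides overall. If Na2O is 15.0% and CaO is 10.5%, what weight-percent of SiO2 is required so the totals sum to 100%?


Known pieces sum to 100%:
  SiO2 = 100 - (others + Na2O + CaO)
  SiO2 = 100 - (3.6 + 15.0 + 10.5) = 70.9%

70.9%


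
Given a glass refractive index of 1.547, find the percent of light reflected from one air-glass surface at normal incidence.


Fresnel reflectance at normal incidence:
  R = ((n - 1)/(n + 1))^2
  (n - 1)/(n + 1) = (1.547 - 1)/(1.547 + 1) = 0.214762
  R = 0.214762^2 = 0.0461227
  R(%) = 0.0461227 * 100 = 4.612%

4.612%


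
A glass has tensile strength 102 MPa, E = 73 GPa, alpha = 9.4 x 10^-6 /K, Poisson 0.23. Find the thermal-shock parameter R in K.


Thermal shock resistance: R = sigma * (1 - nu) / (E * alpha)
  Numerator = 102 * (1 - 0.23) = 78.54
  Denominator = 73 * 1000 * (9.4 x 10^-6) = 0.6862
  R = 78.54 / 0.6862 = 114.5 K

114.5 K


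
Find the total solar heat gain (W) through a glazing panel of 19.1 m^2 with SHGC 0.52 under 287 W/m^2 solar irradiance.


Solar heat gain: Q = Area * SHGC * Irradiance
  Q = 19.1 * 0.52 * 287 = 2850.5 W

2850.5 W


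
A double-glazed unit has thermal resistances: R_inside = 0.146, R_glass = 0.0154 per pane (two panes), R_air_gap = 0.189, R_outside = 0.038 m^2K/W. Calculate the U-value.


Total thermal resistance (series):
  R_total = R_in + R_glass + R_air + R_glass + R_out
  R_total = 0.146 + 0.0154 + 0.189 + 0.0154 + 0.038 = 0.4038 m^2K/W
U-value = 1 / R_total = 1 / 0.4038 = 2.476 W/m^2K

2.476 W/m^2K


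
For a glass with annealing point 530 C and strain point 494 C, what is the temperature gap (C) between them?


Gap = T_anneal - T_strain:
  gap = 530 - 494 = 36 C

36 C


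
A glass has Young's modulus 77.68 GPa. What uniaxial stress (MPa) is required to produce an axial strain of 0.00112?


Rearrange E = sigma / epsilon:
  sigma = E * epsilon
  E (MPa) = 77.68 * 1000 = 77680
  sigma = 77680 * 0.00112 = 87.0 MPa

87.0 MPa


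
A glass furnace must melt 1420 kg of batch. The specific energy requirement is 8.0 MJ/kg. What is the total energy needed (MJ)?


Total energy = mass * specific energy
  E = 1420 * 8.0 = 11360 MJ

11360 MJ


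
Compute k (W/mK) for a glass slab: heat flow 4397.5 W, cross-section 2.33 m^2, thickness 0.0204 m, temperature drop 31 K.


Fourier's law rearranged: k = Q * t / (A * dT)
  Numerator = 4397.5 * 0.0204 = 89.709
  Denominator = 2.33 * 31 = 72.23
  k = 89.709 / 72.23 = 1.242 W/mK

1.242 W/mK


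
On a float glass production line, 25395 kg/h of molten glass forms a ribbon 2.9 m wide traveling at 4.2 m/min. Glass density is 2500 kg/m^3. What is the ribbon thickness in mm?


Ribbon cross-section from mass balance:
  Volume rate = throughput / density = 25395 / 2500 = 10.158 m^3/h
  thickness = volume rate / (speed * 60 * width), i.e.
  thickness = throughput / (60 * speed * width * density) * 1000
  thickness = 25395 / (60 * 4.2 * 2.9 * 2500) * 1000 = 13.9 mm

13.9 mm


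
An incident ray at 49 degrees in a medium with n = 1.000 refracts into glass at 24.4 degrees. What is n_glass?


Apply Snell's law: n1 * sin(theta1) = n2 * sin(theta2)
  n2 = n1 * sin(theta1) / sin(theta2)
  sin(49) = 0.75471
  sin(24.4) = 0.413104
  n2 = 1.000 * 0.75471 / 0.413104 = 1.8269

1.8269


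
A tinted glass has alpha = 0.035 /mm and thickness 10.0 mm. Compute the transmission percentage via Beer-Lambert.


Beer-Lambert law: T = exp(-alpha * thickness)
  exponent = -0.035 * 10.0 = -0.35
  T = exp(-0.35) = 0.7047
  Percentage = 0.7047 * 100 = 70.47%

70.47%


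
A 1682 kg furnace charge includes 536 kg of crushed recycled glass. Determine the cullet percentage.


Cullet ratio = (cullet mass / total batch mass) * 100
  Ratio = 536 / 1682 * 100 = 31.87%

31.87%


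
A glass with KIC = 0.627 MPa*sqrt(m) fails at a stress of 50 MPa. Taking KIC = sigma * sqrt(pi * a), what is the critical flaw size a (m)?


Rearrange KIC = sigma * sqrt(pi * a):
  sqrt(pi * a) = KIC / sigma
  sqrt(pi * a) = 0.627 / 50 = 0.01254
  a = (KIC / sigma)^2 / pi
  a = 0.01254^2 / pi = 0.0000501 m

0.0000501 m


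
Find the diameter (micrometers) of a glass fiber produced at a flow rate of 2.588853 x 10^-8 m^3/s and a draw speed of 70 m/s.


Cross-sectional area from continuity:
  A = Q / v = 2.588853 x 10^-8 / 70 = 3.698361 x 10^-10 m^2
Diameter from circular cross-section:
  d = sqrt(4A / pi) * 10^6 (m -> um)
  d = sqrt(4 * 3.698361 x 10^-10 / pi) * 10^6 = 21.7 um

21.7 um


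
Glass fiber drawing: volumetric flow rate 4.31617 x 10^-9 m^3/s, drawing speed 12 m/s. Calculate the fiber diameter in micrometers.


Cross-sectional area from continuity:
  A = Q / v = 4.31617 x 10^-9 / 12 = 3.596808 x 10^-10 m^2
Diameter from circular cross-section:
  d = sqrt(4A / pi) * 10^6 (m -> um)
  d = sqrt(4 * 3.596808 x 10^-10 / pi) * 10^6 = 21.4 um

21.4 um


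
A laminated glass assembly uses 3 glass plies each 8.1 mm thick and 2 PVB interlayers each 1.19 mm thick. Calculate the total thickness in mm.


Total thickness = glass contribution + PVB contribution
  Glass: 3 * 8.1 = 24.3 mm
  PVB: 2 * 1.19 = 2.38 mm
  Total = 24.3 + 2.38 = 26.68 mm

26.68 mm


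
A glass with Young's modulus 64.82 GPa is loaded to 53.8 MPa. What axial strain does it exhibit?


Rearrange E = sigma / epsilon:
  epsilon = sigma / E
  E (MPa) = 64.82 * 1000 = 64820
  epsilon = 53.8 / 64820 = 0.00083

0.00083


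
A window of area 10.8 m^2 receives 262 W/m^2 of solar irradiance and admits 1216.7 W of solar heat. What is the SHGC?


Rearrange Q = Area * SHGC * Irradiance:
  SHGC = Q / (Area * Irradiance)
  SHGC = 1216.7 / (10.8 * 262) = 0.43

0.43


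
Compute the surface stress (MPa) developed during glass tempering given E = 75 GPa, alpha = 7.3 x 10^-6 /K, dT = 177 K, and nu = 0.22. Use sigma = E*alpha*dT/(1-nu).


Tempering stress: sigma = E * alpha * dT / (1 - nu)
  E (MPa) = 75 * 1000 = 75000
  Numerator = 75000 * (7.3 x 10^-6) * 177 = 96.9075
  Denominator = 1 - 0.22 = 0.78
  sigma = 96.9075 / 0.78 = 124.2 MPa

124.2 MPa


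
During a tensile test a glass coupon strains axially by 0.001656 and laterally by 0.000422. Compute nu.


Poisson's ratio: nu = lateral strain / axial strain
  nu = 0.000422 / 0.001656 = 0.2548

0.2548


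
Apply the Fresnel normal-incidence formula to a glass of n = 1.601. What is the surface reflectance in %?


Fresnel reflectance at normal incidence:
  R = ((n - 1)/(n + 1))^2
  (n - 1)/(n + 1) = (1.601 - 1)/(1.601 + 1) = 0.231065
  R = 0.231065^2 = 0.053391
  R(%) = 0.053391 * 100 = 5.339%

5.339%


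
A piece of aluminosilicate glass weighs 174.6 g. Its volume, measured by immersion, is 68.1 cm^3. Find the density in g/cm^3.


Use the definition of density:
  rho = mass / volume
  rho = 174.6 / 68.1 = 2.564 g/cm^3

2.564 g/cm^3


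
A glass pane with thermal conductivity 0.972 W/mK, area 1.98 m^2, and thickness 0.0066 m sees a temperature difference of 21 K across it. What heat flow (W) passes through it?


Fourier's law: Q = k * A * dT / t
  Q = 0.972 * 1.98 * 21 / 0.0066
  Q = 40.41576 / 0.0066 = 6123.6 W

6123.6 W


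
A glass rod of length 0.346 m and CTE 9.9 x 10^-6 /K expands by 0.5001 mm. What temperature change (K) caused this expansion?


Rearrange dL = alpha * L0 * dT for dT:
  dT = dL / (alpha * L0)
  dL (m) = 0.5001 / 1000 = 0.0005001
  dT = 0.0005001 / ((9.9 x 10^-6) * 0.346) = 146.0 K

146.0 K


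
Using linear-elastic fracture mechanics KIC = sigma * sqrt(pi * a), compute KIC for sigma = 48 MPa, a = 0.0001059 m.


Fracture toughness: KIC = sigma * sqrt(pi * a)
  pi * a = pi * 0.0001059 = 0.000332695
  sqrt(pi * a) = 0.01824
  KIC = 48 * 0.01824 = 0.876 MPa*sqrt(m)

0.876 MPa*sqrt(m)


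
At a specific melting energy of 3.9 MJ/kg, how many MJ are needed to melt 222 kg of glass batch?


Total energy = mass * specific energy
  E = 222 * 3.9 = 865.8 MJ

865.8 MJ


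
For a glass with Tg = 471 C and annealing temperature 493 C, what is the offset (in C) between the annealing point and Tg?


Offset = T_anneal - Tg:
  offset = 493 - 471 = 22 C

22 C


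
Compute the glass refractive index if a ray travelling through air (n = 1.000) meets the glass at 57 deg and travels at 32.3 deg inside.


Apply Snell's law: n1 * sin(theta1) = n2 * sin(theta2)
  n2 = n1 * sin(theta1) / sin(theta2)
  sin(57) = 0.838671
  sin(32.3) = 0.534352
  n2 = 1.000 * 0.838671 / 0.534352 = 1.5695

1.5695


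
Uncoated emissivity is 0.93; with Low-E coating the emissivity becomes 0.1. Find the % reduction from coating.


Percentage reduction = (1 - coated/uncoated) * 100
  Ratio = 0.1 / 0.93 = 0.1075
  Reduction = (1 - 0.1075) * 100 = 89.2%

89.2%


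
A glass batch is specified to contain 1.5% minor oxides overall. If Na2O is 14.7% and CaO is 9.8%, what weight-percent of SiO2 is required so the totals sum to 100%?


Known pieces sum to 100%:
  SiO2 = 100 - (others + Na2O + CaO)
  SiO2 = 100 - (1.5 + 14.7 + 9.8) = 74.0%

74.0%


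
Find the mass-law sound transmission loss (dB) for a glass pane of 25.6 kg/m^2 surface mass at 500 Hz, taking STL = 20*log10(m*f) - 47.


Mass law: STL = 20 * log10(m * f) - 47
  m * f = 25.6 * 500 = 12800
  log10(12800) = 4.10721
  STL = 20 * 4.10721 - 47 = 82.1442 - 47 = 35.1 dB

35.1 dB


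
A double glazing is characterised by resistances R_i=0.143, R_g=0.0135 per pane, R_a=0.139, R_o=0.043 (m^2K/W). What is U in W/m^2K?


Total thermal resistance (series):
  R_total = R_in + R_glass + R_air + R_glass + R_out
  R_total = 0.143 + 0.0135 + 0.139 + 0.0135 + 0.043 = 0.352 m^2K/W
U-value = 1 / R_total = 1 / 0.352 = 2.841 W/m^2K

2.841 W/m^2K


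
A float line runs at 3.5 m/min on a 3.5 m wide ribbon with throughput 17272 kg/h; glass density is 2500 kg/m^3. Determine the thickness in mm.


Ribbon cross-section from mass balance:
  Volume rate = throughput / density = 17272 / 2500 = 6.9088 m^3/h
  thickness = volume rate / (speed * 60 * width), i.e.
  thickness = throughput / (60 * speed * width * density) * 1000
  thickness = 17272 / (60 * 3.5 * 3.5 * 2500) * 1000 = 9.4 mm

9.4 mm


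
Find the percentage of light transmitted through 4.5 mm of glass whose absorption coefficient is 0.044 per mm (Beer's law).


Beer-Lambert law: T = exp(-alpha * thickness)
  exponent = -0.044 * 4.5 = -0.198
  T = exp(-0.198) = 0.8204
  Percentage = 0.8204 * 100 = 82.04%

82.04%


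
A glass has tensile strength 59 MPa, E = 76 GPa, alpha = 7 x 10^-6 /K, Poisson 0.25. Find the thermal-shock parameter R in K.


Thermal shock resistance: R = sigma * (1 - nu) / (E * alpha)
  Numerator = 59 * (1 - 0.25) = 44.25
  Denominator = 76 * 1000 * (7 x 10^-6) = 0.532
  R = 44.25 / 0.532 = 83.2 K

83.2 K


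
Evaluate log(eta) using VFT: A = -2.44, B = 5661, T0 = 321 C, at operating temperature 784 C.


VFT equation: log(eta) = A + B / (T - T0)
  T - T0 = 784 - 321 = 463
  B / (T - T0) = 5661 / 463 = 12.227
  log(eta) = -2.44 + 12.227 = 9.787

9.787


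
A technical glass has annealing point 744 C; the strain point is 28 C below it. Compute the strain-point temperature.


Strain point = annealing point - difference:
  T_strain = 744 - 28 = 716 C

716 C


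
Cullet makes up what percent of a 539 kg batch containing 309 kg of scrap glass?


Cullet ratio = (cullet mass / total batch mass) * 100
  Ratio = 309 / 539 * 100 = 57.33%

57.33%


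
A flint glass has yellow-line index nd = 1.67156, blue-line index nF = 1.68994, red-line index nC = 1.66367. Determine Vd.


Abbe number formula: Vd = (nd - 1) / (nF - nC)
  nd - 1 = 1.67156 - 1 = 0.67156
  nF - nC = 1.68994 - 1.66367 = 0.02627
  Vd = 0.67156 / 0.02627 = 25.56

25.56


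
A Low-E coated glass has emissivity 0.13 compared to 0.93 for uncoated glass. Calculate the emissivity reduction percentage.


Percentage reduction = (1 - coated/uncoated) * 100
  Ratio = 0.13 / 0.93 = 0.1398
  Reduction = (1 - 0.1398) * 100 = 86.0%

86.0%


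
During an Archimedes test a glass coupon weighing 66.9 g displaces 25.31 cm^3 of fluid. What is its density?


Use the definition of density:
  rho = mass / volume
  rho = 66.9 / 25.31 = 2.643 g/cm^3

2.643 g/cm^3


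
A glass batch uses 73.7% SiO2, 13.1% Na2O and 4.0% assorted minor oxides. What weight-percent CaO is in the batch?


Pieces sum to 100%:
  CaO = 100 - (SiO2 + Na2O + others)
  CaO = 100 - (73.7 + 13.1 + 4.0) = 9.2%

9.2%


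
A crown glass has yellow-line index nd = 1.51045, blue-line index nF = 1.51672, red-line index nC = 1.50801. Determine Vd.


Abbe number formula: Vd = (nd - 1) / (nF - nC)
  nd - 1 = 1.51045 - 1 = 0.51045
  nF - nC = 1.51672 - 1.50801 = 0.00871
  Vd = 0.51045 / 0.00871 = 58.61

58.61


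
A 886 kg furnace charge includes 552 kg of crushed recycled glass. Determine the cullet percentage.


Cullet ratio = (cullet mass / total batch mass) * 100
  Ratio = 552 / 886 * 100 = 62.3%

62.3%


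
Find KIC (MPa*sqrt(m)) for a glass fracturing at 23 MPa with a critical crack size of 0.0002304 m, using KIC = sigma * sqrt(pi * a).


Fracture toughness: KIC = sigma * sqrt(pi * a)
  pi * a = pi * 0.0002304 = 0.000723823
  sqrt(pi * a) = 0.026904
  KIC = 23 * 0.026904 = 0.619 MPa*sqrt(m)

0.619 MPa*sqrt(m)


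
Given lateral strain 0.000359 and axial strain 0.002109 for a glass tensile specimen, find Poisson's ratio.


Poisson's ratio: nu = lateral strain / axial strain
  nu = 0.000359 / 0.002109 = 0.1702

0.1702


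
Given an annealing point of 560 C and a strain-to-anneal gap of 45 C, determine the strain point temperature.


Strain point = annealing point - difference:
  T_strain = 560 - 45 = 515 C

515 C


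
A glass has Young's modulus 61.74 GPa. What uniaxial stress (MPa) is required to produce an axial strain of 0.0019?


Rearrange E = sigma / epsilon:
  sigma = E * epsilon
  E (MPa) = 61.74 * 1000 = 61740
  sigma = 61740 * 0.0019 = 117.31 MPa

117.31 MPa


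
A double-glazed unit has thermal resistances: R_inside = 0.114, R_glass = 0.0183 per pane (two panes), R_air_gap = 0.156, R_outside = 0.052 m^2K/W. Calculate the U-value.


Total thermal resistance (series):
  R_total = R_in + R_glass + R_air + R_glass + R_out
  R_total = 0.114 + 0.0183 + 0.156 + 0.0183 + 0.052 = 0.3586 m^2K/W
U-value = 1 / R_total = 1 / 0.3586 = 2.789 W/m^2K

2.789 W/m^2K


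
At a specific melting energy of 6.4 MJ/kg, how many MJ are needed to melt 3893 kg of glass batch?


Total energy = mass * specific energy
  E = 3893 * 6.4 = 24915.2 MJ

24915.2 MJ


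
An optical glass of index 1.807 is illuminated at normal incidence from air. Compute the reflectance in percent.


Fresnel reflectance at normal incidence:
  R = ((n - 1)/(n + 1))^2
  (n - 1)/(n + 1) = (1.807 - 1)/(1.807 + 1) = 0.287496
  R = 0.287496^2 = 0.082654
  R(%) = 0.082654 * 100 = 8.265%

8.265%


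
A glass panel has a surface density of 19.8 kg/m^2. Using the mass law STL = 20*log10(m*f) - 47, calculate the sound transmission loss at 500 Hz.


Mass law: STL = 20 * log10(m * f) - 47
  m * f = 19.8 * 500 = 9900
  log10(9900) = 3.99564
  STL = 20 * 3.99564 - 47 = 79.9128 - 47 = 32.9 dB

32.9 dB


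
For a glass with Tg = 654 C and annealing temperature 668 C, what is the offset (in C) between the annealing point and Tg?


Offset = T_anneal - Tg:
  offset = 668 - 654 = 14 C

14 C


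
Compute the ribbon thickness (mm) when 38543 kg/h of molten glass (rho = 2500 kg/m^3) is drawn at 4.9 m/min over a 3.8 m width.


Ribbon cross-section from mass balance:
  Volume rate = throughput / density = 38543 / 2500 = 15.4172 m^3/h
  thickness = volume rate / (speed * 60 * width), i.e.
  thickness = throughput / (60 * speed * width * density) * 1000
  thickness = 38543 / (60 * 4.9 * 3.8 * 2500) * 1000 = 13.8 mm

13.8 mm


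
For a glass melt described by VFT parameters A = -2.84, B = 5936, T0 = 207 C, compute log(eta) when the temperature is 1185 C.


VFT equation: log(eta) = A + B / (T - T0)
  T - T0 = 1185 - 207 = 978
  B / (T - T0) = 5936 / 978 = 6.07
  log(eta) = -2.84 + 6.07 = 3.23

3.23


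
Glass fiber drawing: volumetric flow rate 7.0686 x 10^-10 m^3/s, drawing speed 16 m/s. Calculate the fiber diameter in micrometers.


Cross-sectional area from continuity:
  A = Q / v = 7.0686 x 10^-10 / 16 = 4.417875 x 10^-11 m^2
Diameter from circular cross-section:
  d = sqrt(4A / pi) * 10^6 (m -> um)
  d = sqrt(4 * 4.417875 x 10^-11 / pi) * 10^6 = 7.5 um

7.5 um


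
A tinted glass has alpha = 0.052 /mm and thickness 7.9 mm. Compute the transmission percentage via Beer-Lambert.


Beer-Lambert law: T = exp(-alpha * thickness)
  exponent = -0.052 * 7.9 = -0.4108
  T = exp(-0.4108) = 0.6631
  Percentage = 0.6631 * 100 = 66.31%

66.31%


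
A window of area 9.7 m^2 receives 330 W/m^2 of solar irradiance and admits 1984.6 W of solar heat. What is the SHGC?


Rearrange Q = Area * SHGC * Irradiance:
  SHGC = Q / (Area * Irradiance)
  SHGC = 1984.6 / (9.7 * 330) = 0.62

0.62


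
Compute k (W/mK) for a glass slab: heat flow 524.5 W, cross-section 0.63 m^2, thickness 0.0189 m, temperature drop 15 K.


Fourier's law rearranged: k = Q * t / (A * dT)
  Numerator = 524.5 * 0.0189 = 9.91305
  Denominator = 0.63 * 15 = 9.45
  k = 9.91305 / 9.45 = 1.049 W/mK

1.049 W/mK


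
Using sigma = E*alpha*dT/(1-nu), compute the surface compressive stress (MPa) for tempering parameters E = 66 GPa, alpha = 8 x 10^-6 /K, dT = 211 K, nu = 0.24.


Tempering stress: sigma = E * alpha * dT / (1 - nu)
  E (MPa) = 66 * 1000 = 66000
  Numerator = 66000 * (8 x 10^-6) * 211 = 111.408
  Denominator = 1 - 0.24 = 0.76
  sigma = 111.408 / 0.76 = 146.6 MPa

146.6 MPa


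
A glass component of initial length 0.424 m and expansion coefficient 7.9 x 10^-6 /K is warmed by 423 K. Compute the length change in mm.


Thermal expansion formula: dL = alpha * L0 * dT
  dL = (7.9 x 10^-6) * 0.424 * 423 = 0.00141688 m
Convert to mm: 0.00141688 * 1000 = 1.4169 mm

1.4169 mm


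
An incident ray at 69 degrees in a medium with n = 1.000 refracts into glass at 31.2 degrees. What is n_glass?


Apply Snell's law: n1 * sin(theta1) = n2 * sin(theta2)
  n2 = n1 * sin(theta1) / sin(theta2)
  sin(69) = 0.93358
  sin(31.2) = 0.518027
  n2 = 1.000 * 0.93358 / 0.518027 = 1.8022

1.8022


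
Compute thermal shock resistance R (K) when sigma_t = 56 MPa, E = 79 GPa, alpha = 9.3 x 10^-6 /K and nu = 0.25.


Thermal shock resistance: R = sigma * (1 - nu) / (E * alpha)
  Numerator = 56 * (1 - 0.25) = 42.0
  Denominator = 79 * 1000 * (9.3 x 10^-6) = 0.7347
  R = 42.0 / 0.7347 = 57.2 K

57.2 K


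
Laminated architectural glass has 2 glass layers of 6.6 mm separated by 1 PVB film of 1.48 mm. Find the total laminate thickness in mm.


Total thickness = glass contribution + PVB contribution
  Glass: 2 * 6.6 = 13.2 mm
  PVB: 1 * 1.48 = 1.48 mm
  Total = 13.2 + 1.48 = 14.68 mm

14.68 mm


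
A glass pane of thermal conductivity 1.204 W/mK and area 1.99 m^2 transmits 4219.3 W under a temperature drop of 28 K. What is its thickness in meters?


Fourier's law: t = k * A * dT / Q
  t = 1.204 * 1.99 * 28 / 4219.3
  t = 67.08688 / 4219.3 = 0.0159 m

0.0159 m


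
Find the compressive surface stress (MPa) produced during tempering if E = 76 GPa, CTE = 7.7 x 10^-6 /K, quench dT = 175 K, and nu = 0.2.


Tempering stress: sigma = E * alpha * dT / (1 - nu)
  E (MPa) = 76 * 1000 = 76000
  Numerator = 76000 * (7.7 x 10^-6) * 175 = 102.41
  Denominator = 1 - 0.2 = 0.8
  sigma = 102.41 / 0.8 = 128.0 MPa

128.0 MPa


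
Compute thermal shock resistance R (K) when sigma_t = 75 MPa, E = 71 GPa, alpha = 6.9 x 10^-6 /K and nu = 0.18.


Thermal shock resistance: R = sigma * (1 - nu) / (E * alpha)
  Numerator = 75 * (1 - 0.18) = 61.5
  Denominator = 71 * 1000 * (6.9 x 10^-6) = 0.4899
  R = 61.5 / 0.4899 = 125.5 K

125.5 K


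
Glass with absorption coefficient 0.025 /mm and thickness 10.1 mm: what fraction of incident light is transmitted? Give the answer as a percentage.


Beer-Lambert law: T = exp(-alpha * thickness)
  exponent = -0.025 * 10.1 = -0.2525
  T = exp(-0.2525) = 0.7769
  Percentage = 0.7769 * 100 = 77.69%

77.69%


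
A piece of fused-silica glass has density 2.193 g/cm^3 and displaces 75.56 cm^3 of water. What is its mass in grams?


Rearrange rho = m / V:
  m = rho * V
  m = 2.193 * 75.56 = 165.703 g

165.703 g


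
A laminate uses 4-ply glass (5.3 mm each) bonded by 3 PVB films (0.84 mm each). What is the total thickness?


Total thickness = glass contribution + PVB contribution
  Glass: 4 * 5.3 = 21.2 mm
  PVB: 3 * 0.84 = 2.52 mm
  Total = 21.2 + 2.52 = 23.72 mm

23.72 mm


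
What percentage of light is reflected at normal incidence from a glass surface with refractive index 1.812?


Fresnel reflectance at normal incidence:
  R = ((n - 1)/(n + 1))^2
  (n - 1)/(n + 1) = (1.812 - 1)/(1.812 + 1) = 0.288762
  R = 0.288762^2 = 0.0833835
  R(%) = 0.0833835 * 100 = 8.338%

8.338%


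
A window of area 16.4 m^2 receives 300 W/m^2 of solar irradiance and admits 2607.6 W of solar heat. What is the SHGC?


Rearrange Q = Area * SHGC * Irradiance:
  SHGC = Q / (Area * Irradiance)
  SHGC = 2607.6 / (16.4 * 300) = 0.53

0.53
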